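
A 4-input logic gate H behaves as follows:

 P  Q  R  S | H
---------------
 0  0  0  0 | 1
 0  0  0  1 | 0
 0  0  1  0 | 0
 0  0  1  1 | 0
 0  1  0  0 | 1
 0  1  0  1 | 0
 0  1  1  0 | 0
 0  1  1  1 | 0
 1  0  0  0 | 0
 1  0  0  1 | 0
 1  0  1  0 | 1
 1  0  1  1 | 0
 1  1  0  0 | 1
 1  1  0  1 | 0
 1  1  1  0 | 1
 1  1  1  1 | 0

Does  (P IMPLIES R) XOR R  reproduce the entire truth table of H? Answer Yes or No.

No

Evaluate (P IMPLIES R) XOR R on each row and compare to H:
  P=0, Q=0, R=0, S=0: formula gives 1, H = 1 ✓
  P=0, Q=0, R=0, S=1: formula gives 1, but H = 0 ✗
Since they disagree at (0,0,0,1), the expression is not a correct formula for H.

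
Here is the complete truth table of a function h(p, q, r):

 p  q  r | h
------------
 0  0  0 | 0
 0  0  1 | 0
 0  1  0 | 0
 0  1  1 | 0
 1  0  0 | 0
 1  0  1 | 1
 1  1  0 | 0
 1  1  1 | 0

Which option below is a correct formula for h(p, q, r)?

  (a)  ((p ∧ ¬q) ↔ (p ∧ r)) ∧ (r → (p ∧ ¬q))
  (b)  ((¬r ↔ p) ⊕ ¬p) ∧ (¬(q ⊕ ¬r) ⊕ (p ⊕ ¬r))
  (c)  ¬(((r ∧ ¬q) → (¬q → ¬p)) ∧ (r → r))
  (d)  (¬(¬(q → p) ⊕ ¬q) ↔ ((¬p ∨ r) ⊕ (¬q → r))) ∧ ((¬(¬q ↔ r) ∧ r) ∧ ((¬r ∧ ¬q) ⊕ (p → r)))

(a): at (0,0,0) it gives 1, but h = 0 — eliminated.
(b): at (0,0,0) it gives 1, but h = 0 — eliminated.
(d): at (0,1,1) it gives 1, but h = 0 — eliminated.
Only (c) survives; checking it on all 8 rows confirms it matches h.

c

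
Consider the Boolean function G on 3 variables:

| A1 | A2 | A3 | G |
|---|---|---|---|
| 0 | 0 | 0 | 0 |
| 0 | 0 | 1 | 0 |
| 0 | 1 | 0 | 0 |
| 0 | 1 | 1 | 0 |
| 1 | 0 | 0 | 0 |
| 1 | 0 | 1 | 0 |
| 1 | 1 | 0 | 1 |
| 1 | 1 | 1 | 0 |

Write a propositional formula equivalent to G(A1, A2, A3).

G(A1, A2, A3) = (A1 · A2) · A3'

Only row (1,1,0) gives 1. That row's minterm A1·A2·¬A3 is G directly.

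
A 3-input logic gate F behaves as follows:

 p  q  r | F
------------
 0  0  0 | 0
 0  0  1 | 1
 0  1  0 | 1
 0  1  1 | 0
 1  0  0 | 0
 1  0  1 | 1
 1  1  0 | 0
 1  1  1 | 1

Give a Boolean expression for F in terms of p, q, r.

F(p, q, r) = ((((NOT p AND NOT q) AND r) OR ((NOT p AND q) AND NOT r)) OR ((p AND NOT q) AND r)) OR ((p AND q) AND r)

F=1 on 4 inputs: (0,0,1), (0,1,0), (1,0,1), (1,1,1). Reading each as a conjunction of literals (¬p·¬q·r, ¬p·q·¬r, p·¬q·r, p·q·r) and taking the OR gives the canonical DNF.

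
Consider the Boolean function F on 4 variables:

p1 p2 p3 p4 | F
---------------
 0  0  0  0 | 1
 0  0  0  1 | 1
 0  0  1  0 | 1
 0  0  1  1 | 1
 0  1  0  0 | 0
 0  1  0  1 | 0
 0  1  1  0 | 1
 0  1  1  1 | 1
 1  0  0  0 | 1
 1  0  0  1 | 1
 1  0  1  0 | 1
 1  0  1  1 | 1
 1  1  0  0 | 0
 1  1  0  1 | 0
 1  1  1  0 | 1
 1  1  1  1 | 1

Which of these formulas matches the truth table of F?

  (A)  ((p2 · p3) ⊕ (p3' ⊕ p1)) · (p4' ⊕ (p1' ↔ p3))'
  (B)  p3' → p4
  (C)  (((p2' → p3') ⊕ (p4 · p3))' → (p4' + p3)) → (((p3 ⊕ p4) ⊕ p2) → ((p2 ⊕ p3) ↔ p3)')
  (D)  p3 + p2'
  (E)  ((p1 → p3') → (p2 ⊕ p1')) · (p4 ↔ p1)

(A) fails at (0,0,0,0): the formula yields 0, F is 1.
(B) fails at (0,0,0,0): the formula yields 0, F is 1.
(C) fails at (0,0,0,1): the formula yields 0, F is 1.
(E) fails at (0,0,0,1): the formula yields 0, F is 1.
(D) is the remaining candidate, and it agrees with F on all 16 inputs.

D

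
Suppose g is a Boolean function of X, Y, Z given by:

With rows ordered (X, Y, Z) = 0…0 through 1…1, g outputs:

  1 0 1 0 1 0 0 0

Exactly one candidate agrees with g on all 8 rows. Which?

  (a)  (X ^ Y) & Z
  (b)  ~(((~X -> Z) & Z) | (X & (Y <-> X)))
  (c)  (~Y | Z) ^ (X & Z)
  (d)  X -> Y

b

(a) fails at (0,0,0): the formula yields 0, g is 1.
(c) fails at (0,0,1): the formula yields 1, g is 0.
(d) fails at (0,0,1): the formula yields 1, g is 0.
(b) is the remaining candidate, and it agrees with g on all 8 inputs.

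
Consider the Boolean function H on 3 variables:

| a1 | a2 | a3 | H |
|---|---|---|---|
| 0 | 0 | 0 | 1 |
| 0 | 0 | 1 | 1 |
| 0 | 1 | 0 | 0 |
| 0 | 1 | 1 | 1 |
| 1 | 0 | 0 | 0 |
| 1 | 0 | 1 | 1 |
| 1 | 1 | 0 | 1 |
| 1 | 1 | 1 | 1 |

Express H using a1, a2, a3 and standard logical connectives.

There are just 2 zero rows: (0,1,0), (1,0,0). Their minterms are ¬a1·a2·¬a3, a1·¬a2·¬a3; the OR of those covers precisely the 0-outputs, and negating it yields H.

H(a1, a2, a3) = NOT (((NOT a1 AND a2) AND NOT a3) OR ((a1 AND NOT a2) AND NOT a3))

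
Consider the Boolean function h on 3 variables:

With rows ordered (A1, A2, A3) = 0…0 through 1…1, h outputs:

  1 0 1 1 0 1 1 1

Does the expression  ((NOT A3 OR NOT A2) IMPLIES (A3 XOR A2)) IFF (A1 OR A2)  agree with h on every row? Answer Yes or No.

Test each input against both h and the formula:
  A1=0, A2=0, A3=0: formula gives 1, h = 1 ✓
  A1=0, A2=0, A3=1: formula gives 0, h = 0 ✓
  A1=0, A2=1, A3=0: formula gives 1, h = 1 ✓
  A1=0, A2=1, A3=1: formula gives 1, h = 1 ✓
  A1=1, A2=0, A3=0: formula gives 0, h = 0 ✓
  …and likewise for the remaining 3 rows.
No disagreement on any input; they are logically equivalent.

Yes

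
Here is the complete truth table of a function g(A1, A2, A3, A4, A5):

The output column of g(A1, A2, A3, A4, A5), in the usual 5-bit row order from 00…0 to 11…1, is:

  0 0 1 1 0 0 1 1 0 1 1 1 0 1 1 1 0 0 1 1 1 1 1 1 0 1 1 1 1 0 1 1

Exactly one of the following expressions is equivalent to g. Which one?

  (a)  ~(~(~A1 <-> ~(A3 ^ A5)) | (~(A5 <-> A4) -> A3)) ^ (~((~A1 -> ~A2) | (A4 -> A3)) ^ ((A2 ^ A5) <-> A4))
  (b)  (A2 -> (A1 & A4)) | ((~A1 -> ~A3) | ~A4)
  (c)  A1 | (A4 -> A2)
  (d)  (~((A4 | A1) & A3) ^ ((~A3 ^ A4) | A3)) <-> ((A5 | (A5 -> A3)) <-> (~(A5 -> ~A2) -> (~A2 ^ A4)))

(a) fails at (0,0,0,0,0): the formula yields 1, g is 0.
(b) fails at (0,0,0,0,0): the formula yields 1, g is 0.
(c) fails at (0,0,0,0,0): the formula yields 1, g is 0.
(d) is the remaining candidate, and it agrees with g on all 32 inputs.

d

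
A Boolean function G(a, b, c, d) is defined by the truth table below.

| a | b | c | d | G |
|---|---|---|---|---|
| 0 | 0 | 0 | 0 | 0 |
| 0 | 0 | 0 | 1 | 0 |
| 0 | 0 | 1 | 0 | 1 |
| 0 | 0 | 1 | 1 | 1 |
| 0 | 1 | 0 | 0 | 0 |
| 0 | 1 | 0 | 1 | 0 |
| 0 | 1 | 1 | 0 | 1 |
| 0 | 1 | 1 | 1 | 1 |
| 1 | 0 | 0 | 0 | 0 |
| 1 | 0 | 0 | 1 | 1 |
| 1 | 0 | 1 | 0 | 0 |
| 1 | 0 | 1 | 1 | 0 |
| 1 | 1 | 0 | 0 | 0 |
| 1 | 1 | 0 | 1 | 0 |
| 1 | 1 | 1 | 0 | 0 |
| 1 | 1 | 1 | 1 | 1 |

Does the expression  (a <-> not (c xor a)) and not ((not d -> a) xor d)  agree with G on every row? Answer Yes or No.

Check the formula against G row by row:
  a=0, b=0, c=0, d=0: formula gives 0, G = 0 ✓
  a=0, b=0, c=0, d=1: formula gives 0, G = 0 ✓
  a=0, b=0, c=1, d=0: formula gives 1, G = 1 ✓
  a=0, b=0, c=1, d=1: formula gives 1, G = 1 ✓
  …
  a=1, b=0, c=0, d=1: formula gives 0, but G = 1 ✗
Since they disagree at (1,0,0,1), the expression is not a correct formula for G.

No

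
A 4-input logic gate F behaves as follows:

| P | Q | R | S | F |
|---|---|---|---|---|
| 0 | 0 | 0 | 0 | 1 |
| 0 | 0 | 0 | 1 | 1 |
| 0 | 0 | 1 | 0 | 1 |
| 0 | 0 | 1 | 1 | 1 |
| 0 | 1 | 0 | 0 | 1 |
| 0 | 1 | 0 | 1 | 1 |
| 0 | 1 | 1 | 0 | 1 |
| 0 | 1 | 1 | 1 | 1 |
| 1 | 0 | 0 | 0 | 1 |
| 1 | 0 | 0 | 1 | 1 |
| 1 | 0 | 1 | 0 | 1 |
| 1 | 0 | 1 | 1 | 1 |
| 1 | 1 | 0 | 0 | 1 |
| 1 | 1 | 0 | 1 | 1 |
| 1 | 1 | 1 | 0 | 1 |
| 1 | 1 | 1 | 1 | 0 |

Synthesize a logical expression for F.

The output is 0 only when every input is 1 — NAND of all inputs.

F(P, Q, R, S) = ~(((P & Q) & R) & S)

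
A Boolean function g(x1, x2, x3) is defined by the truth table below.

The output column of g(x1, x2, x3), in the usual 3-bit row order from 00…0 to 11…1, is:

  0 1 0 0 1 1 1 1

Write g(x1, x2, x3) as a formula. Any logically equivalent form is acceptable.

g(x1, x2, x3) = NOT ((((NOT x1 AND NOT x2) AND NOT x3) OR ((NOT x1 AND x2) AND NOT x3)) OR ((NOT x1 AND x2) AND x3))

g is 0 on only 3 rows — (0,0,0), (0,1,0), (0,1,1). Writing each as a minterm (¬x1·¬x2·¬x3, ¬x1·x2·¬x3, ¬x1·x2·x3) and OR-ing them characterizes exactly where g=0, so g is the negation of that disjunction.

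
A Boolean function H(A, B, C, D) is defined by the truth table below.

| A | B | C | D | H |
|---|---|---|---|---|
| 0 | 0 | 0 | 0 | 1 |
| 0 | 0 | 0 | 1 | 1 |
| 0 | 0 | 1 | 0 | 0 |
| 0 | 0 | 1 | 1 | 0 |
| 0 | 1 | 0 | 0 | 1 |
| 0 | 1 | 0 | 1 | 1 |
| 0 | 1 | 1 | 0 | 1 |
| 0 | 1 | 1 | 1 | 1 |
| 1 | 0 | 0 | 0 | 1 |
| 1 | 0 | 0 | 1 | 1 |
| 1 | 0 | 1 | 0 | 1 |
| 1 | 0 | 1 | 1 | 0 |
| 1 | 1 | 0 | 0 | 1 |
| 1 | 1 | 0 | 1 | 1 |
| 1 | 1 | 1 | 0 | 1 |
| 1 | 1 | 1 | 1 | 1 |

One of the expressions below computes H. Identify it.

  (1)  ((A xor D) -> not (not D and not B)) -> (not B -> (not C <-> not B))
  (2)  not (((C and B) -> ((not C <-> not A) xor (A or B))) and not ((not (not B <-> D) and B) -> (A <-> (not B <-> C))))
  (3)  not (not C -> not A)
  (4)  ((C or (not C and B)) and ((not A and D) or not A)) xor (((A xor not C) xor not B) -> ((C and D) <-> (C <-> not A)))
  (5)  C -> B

(2) fails at (0,0,1,0): the formula yields 1, H is 0.
(3) fails at (0,0,0,0): the formula yields 0, H is 1.
(4) fails at (0,0,1,0): the formula yields 1, H is 0.
(5) fails at (1,0,1,0): the formula yields 0, H is 1.
(1) is the remaining candidate, and it agrees with H on all 16 inputs.

1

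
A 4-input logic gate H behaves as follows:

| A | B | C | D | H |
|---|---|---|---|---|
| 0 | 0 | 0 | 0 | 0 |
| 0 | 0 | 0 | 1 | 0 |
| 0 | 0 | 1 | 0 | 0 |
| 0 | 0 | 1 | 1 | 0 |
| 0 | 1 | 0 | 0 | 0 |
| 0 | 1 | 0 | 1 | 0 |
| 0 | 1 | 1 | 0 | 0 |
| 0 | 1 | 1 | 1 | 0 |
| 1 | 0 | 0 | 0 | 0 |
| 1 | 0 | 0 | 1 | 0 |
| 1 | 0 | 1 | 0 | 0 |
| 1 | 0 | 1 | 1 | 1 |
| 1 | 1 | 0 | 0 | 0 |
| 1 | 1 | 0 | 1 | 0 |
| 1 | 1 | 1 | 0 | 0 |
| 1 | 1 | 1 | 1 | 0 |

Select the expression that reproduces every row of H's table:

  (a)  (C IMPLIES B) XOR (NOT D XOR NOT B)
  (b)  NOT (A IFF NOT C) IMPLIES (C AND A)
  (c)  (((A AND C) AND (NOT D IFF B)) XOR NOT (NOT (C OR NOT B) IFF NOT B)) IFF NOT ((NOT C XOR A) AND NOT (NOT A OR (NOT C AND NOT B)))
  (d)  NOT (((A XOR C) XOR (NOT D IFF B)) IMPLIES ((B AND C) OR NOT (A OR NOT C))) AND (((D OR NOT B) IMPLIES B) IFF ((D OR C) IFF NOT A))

(a) fails at (0,0,0,0): the formula yields 1, H is 0.
(b) fails at (0,0,1,0): the formula yields 1, H is 0.
(c) fails at (0,0,0,0): the formula yields 1, H is 0.
(d) is the remaining candidate, and it agrees with H on all 16 inputs.

d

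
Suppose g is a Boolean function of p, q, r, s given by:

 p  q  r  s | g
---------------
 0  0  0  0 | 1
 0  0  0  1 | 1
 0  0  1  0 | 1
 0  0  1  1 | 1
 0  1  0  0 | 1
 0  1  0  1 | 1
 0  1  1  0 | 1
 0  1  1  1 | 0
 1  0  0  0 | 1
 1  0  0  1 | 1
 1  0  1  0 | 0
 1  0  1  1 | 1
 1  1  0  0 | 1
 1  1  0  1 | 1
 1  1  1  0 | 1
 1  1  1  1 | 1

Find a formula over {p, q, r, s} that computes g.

There are just 2 zero rows: (0,1,1,1), (1,0,1,0). Their minterms are ¬p·q·r·s, p·¬q·r·¬s; the OR of those covers precisely the 0-outputs, and negating it yields g.

g(p, q, r, s) = not ((((not p and q) and r) and s) or (((p and not q) and r) and not s))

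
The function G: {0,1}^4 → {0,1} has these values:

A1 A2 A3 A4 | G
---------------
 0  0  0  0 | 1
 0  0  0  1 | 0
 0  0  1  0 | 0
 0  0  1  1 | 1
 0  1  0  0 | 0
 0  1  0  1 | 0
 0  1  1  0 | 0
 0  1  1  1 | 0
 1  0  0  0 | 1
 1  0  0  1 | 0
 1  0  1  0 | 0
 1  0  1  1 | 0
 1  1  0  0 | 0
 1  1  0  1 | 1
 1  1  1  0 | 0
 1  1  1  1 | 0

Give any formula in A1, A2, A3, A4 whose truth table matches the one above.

Collect the rows where G=1 — (0,0,0,0), (0,0,1,1), (1,0,0,0), (1,1,0,1) — and write one minterm per row: ¬A1·¬A2·¬A3·¬A4, ¬A1·¬A2·A3·A4, A1·¬A2·¬A3·¬A4, A1·A2·¬A3·A4. Their union (logical OR) reproduces the table exactly.

G(A1, A2, A3, A4) = (((((A1' · A2') · A3') · A4') + (((A1' · A2') · A3) · A4)) + (((A1 · A2') · A3') · A4')) + (((A1 · A2) · A3') · A4)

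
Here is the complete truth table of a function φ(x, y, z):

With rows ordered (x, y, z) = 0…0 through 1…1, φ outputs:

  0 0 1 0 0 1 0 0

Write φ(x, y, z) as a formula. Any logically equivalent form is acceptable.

φ(x, y, z) = ((¬x ∧ y) ∧ ¬z) ∨ ((x ∧ ¬y) ∧ z)

φ=1 on 2 inputs: (0,1,0), (1,0,1). Reading each as a conjunction of literals (¬x·y·¬z, x·¬y·z) and taking the OR gives the canonical DNF.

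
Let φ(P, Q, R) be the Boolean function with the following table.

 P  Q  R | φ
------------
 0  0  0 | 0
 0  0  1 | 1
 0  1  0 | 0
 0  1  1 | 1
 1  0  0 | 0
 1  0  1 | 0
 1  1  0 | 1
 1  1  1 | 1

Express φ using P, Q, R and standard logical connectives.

φ(P, Q, R) = ((((not P and not Q) and R) or ((not P and Q) and R)) or ((P and Q) and not R)) or ((P and Q) and R)

φ=1 on 4 inputs: (0,0,1), (0,1,1), (1,1,0), (1,1,1). Reading each as a conjunction of literals (¬P·¬Q·R, ¬P·Q·R, P·Q·¬R, P·Q·R) and taking the OR gives the canonical DNF.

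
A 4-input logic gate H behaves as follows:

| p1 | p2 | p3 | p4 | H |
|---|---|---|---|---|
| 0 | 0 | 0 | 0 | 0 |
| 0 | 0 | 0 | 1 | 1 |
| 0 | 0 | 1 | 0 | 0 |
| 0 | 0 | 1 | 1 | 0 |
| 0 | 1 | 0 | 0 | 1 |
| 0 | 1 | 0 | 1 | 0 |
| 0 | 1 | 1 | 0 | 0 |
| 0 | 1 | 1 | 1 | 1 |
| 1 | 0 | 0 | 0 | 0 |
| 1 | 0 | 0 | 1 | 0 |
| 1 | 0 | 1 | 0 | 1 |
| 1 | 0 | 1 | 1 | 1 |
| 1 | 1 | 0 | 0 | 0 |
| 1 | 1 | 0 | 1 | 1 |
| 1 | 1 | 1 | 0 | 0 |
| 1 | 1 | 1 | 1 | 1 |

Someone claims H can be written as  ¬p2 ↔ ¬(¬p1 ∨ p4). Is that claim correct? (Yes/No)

Test each input against both H and the formula:
  p1=0, p2=0, p3=0, p4=0: formula gives 0, H = 0 ✓
  p1=0, p2=0, p3=0, p4=1: formula gives 0, but H = 1 ✗
Since they disagree at (0,0,0,1), the expression is not a correct formula for H.

No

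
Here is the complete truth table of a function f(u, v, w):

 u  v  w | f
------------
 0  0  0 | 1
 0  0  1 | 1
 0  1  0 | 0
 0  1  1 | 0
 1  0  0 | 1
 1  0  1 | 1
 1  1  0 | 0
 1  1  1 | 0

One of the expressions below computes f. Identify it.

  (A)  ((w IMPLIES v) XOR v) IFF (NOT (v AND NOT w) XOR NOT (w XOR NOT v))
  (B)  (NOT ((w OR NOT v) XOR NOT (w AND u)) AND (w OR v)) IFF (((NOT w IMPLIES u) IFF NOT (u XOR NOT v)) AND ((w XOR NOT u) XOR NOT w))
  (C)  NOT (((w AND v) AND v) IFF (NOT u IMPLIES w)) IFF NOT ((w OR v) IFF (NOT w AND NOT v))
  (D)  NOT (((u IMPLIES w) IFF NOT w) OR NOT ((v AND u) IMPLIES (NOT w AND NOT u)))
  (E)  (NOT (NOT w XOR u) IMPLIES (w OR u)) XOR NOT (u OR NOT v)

(B) disagrees with f on (0,0,1) (formula → 0, table → 1); rule it out.
(C) disagrees with f on (0,0,0) (formula → 0, table → 1); rule it out.
(D) disagrees with f on (0,0,0) (formula → 0, table → 1); rule it out.
(E) disagrees with f on (1,1,0) (formula → 1, table → 0); rule it out.
That leaves (A). Evaluating it on every row reproduces the table of f exactly.

A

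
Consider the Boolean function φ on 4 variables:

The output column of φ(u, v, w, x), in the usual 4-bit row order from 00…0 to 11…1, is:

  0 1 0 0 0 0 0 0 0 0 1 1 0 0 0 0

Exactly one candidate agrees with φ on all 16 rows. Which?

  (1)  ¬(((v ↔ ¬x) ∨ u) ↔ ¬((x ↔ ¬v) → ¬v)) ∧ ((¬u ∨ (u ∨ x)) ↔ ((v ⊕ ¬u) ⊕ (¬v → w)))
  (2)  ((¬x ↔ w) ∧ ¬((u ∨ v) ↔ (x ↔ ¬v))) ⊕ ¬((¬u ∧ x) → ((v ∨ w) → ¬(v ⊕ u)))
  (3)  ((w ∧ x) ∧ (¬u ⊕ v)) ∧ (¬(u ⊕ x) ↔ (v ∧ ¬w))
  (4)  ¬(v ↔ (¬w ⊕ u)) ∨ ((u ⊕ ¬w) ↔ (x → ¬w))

1

(2): at (0,1,1,1) it gives 1, but φ = 0 — eliminated.
(3): at (0,0,0,1) it gives 0, but φ = 1 — eliminated.
(4): at (0,0,0,0) it gives 1, but φ = 0 — eliminated.
(1) is the remaining candidate, and it agrees with φ on all 16 inputs.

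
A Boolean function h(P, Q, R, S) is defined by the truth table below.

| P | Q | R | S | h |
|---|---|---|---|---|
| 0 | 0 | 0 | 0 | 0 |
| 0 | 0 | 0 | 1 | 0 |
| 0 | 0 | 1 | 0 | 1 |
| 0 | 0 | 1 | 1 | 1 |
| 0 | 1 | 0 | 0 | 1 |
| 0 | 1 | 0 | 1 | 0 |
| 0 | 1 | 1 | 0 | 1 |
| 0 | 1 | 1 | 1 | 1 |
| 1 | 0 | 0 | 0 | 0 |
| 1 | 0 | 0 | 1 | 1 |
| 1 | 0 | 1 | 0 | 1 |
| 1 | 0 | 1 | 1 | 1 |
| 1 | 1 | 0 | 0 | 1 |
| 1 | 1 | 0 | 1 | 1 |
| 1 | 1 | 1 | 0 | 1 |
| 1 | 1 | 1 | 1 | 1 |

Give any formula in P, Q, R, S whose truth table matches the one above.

h(P, Q, R, S) = not ((((((not P and not Q) and not R) and not S) or (((not P and not Q) and not R) and S)) or (((not P and Q) and not R) and S)) or (((P and not Q) and not R) and not S))

The 0-rows are (0,0,0,0), (0,0,0,1), (0,1,0,1), (1,0,0,0). Take each as a conjunction (¬P·¬Q·¬R·¬S, ¬P·¬Q·¬R·S, ¬P·Q·¬R·S, P·¬Q·¬R·¬S), form their disjunction, and complement — that gives a formula that is 1 everywhere h is.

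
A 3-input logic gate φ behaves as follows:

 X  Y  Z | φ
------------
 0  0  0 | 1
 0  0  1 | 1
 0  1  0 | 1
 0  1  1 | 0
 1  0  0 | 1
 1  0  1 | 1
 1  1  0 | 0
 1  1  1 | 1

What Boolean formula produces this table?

φ(X, Y, Z) = (((X' · Y) · Z) + ((X · Y) · Z'))'

φ is 0 on only 2 rows — (0,1,1), (1,1,0). Writing each as a minterm (¬X·Y·Z, X·Y·¬Z) and OR-ing them characterizes exactly where φ=0, so φ is the negation of that disjunction.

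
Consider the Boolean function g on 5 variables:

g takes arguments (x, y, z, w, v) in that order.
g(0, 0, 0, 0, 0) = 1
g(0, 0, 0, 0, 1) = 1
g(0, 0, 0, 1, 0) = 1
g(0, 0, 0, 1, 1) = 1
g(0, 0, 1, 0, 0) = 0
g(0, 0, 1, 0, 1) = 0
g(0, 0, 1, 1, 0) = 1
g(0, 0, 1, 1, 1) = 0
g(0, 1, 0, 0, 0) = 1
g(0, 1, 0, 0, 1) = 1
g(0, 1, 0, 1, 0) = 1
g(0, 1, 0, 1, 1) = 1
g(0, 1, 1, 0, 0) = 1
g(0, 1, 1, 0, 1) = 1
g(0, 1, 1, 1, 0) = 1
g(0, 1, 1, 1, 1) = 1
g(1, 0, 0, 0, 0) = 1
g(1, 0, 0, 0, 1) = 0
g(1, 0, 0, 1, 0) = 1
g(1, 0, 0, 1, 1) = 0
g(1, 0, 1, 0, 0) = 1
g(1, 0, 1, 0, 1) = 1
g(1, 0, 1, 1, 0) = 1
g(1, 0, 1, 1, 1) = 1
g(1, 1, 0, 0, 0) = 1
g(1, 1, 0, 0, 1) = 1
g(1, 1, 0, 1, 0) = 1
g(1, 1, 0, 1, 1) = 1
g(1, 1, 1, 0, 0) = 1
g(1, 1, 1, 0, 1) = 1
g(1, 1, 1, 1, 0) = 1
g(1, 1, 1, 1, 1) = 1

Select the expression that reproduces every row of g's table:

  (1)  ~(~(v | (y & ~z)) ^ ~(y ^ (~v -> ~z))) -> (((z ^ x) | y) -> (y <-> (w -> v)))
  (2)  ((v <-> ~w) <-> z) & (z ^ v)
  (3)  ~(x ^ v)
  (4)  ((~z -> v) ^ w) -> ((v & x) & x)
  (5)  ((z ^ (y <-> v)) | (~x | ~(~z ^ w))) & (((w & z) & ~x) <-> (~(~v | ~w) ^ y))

1

(2) disagrees with g on (0,0,0,0,0) (formula → 0, table → 1); rule it out.
(3) disagrees with g on (0,0,0,0,1) (formula → 0, table → 1); rule it out.
(4) disagrees with g on (0,0,0,0,1) (formula → 0, table → 1); rule it out.
(5) disagrees with g on (0,0,0,1,1) (formula → 0, table → 1); rule it out.
Only (1) survives; checking it on all 32 rows confirms it matches g.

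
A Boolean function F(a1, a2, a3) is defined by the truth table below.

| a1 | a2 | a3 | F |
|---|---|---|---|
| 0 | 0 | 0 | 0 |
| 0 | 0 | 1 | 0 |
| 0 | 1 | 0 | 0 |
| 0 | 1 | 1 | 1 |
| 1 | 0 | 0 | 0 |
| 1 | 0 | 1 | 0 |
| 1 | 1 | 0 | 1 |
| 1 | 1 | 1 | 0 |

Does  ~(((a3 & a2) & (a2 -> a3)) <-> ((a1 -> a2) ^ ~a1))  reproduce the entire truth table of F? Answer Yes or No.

Check the formula against F row by row:
  a1=0, a2=0, a3=0: formula gives 0, F = 0 ✓
  a1=0, a2=0, a3=1: formula gives 0, F = 0 ✓
  a1=0, a2=1, a3=0: formula gives 0, F = 0 ✓
  a1=0, a2=1, a3=1: formula gives 1, F = 1 ✓
  a1=1, a2=0, a3=0: formula gives 0, F = 0 ✓
  … (the remaining 3 rows also agree.)
No disagreement on any input; they are logically equivalent.

Yes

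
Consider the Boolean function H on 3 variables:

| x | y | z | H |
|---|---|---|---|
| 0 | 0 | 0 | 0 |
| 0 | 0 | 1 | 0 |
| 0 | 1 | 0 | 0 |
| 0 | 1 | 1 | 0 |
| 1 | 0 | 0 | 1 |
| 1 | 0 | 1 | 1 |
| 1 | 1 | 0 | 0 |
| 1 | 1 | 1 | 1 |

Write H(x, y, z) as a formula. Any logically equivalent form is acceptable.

H=1 on 3 inputs: (1,0,0), (1,0,1), (1,1,1). Reading each as a conjunction of literals (x·¬y·¬z, x·¬y·z, x·y·z) and taking the OR gives the canonical DNF.

H(x, y, z) = (((x ∧ ¬y) ∧ ¬z) ∨ ((x ∧ ¬y) ∧ z)) ∨ ((x ∧ y) ∧ z)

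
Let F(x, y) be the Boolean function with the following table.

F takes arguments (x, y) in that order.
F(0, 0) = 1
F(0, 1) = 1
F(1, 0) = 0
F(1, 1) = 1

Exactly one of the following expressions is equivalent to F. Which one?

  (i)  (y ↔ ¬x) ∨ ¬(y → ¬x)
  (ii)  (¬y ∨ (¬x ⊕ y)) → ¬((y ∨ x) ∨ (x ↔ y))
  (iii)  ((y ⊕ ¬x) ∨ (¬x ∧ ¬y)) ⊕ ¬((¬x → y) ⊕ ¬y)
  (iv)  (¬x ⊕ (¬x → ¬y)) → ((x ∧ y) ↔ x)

(i): at (0,0) it gives 0, but F = 1 — eliminated.
(ii): at (0,0) it gives 0, but F = 1 — eliminated.
(iii): at (0,1) it gives 0, but F = 1 — eliminated.
That leaves (iv). Evaluating it on every row reproduces the table of F exactly.

iv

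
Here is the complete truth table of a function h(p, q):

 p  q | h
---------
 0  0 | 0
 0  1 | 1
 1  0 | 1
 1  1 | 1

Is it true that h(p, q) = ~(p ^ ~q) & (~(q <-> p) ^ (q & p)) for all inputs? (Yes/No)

No

Check the formula against h row by row:
  p=0, q=0: formula gives 0, h = 0 ✓
  p=0, q=1: formula gives 1, h = 1 ✓
  p=1, q=0: formula gives 1, h = 1 ✓
  p=1, q=1: formula gives 0, but h = 1 ✗
Row (1,1) is a counterexample, so the formula is not equivalent to h.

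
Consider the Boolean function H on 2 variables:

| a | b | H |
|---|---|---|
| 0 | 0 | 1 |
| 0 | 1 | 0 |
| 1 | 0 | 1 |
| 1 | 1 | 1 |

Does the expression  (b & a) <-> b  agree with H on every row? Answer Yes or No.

Yes

Check the formula against H row by row:
  a=0, b=0: formula gives 1, H = 1 ✓
  a=0, b=1: formula gives 0, H = 0 ✓
  a=1, b=0: formula gives 1, H = 1 ✓
  a=1, b=1: formula gives 1, H = 1 ✓
Every row agrees, so the formula is equivalent.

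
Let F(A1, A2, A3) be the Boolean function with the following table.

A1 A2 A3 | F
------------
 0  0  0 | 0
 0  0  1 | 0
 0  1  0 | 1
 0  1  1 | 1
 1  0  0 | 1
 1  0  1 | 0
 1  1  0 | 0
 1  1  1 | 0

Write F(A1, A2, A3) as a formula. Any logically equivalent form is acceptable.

Collect the rows where F=1 — (0,1,0), (0,1,1), (1,0,0) — and write one minterm per row: ¬A1·A2·¬A3, ¬A1·A2·A3, A1·¬A2·¬A3. Their union (logical OR) reproduces the table exactly.

F(A1, A2, A3) = (((A1' · A2) · A3') + ((A1' · A2) · A3)) + ((A1 · A2') · A3')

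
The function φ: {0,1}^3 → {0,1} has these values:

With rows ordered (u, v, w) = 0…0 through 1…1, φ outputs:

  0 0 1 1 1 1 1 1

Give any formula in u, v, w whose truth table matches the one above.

φ(u, v, w) = (((u' · v') · w') + ((u' · v') · w))'

φ is 0 on only 2 rows — (0,0,0), (0,0,1). Writing each as a minterm (¬u·¬v·¬w, ¬u·¬v·w) and OR-ing them characterizes exactly where φ=0, so φ is the negation of that disjunction.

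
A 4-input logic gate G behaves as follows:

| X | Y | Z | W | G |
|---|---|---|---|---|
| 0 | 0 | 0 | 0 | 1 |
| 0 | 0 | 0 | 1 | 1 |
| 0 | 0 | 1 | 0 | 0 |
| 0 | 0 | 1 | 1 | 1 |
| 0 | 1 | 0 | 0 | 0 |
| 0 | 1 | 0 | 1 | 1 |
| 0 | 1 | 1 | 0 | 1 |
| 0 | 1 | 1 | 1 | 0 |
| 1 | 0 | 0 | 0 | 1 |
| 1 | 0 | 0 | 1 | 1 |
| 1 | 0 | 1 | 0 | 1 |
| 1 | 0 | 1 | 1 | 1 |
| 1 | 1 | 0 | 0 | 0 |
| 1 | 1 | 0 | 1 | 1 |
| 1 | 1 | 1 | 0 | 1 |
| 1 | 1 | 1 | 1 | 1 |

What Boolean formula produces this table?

G(X, Y, Z, W) = ~((((((~X & ~Y) & Z) & ~W) | (((~X & Y) & ~Z) & ~W)) | (((~X & Y) & Z) & W)) | (((X & Y) & ~Z) & ~W))

There are just 4 zero rows: (0,0,1,0), (0,1,0,0), (0,1,1,1), (1,1,0,0). Their minterms are ¬X·¬Y·Z·¬W, ¬X·Y·¬Z·¬W, ¬X·Y·Z·W, X·Y·¬Z·¬W; the OR of those covers precisely the 0-outputs, and negating it yields G.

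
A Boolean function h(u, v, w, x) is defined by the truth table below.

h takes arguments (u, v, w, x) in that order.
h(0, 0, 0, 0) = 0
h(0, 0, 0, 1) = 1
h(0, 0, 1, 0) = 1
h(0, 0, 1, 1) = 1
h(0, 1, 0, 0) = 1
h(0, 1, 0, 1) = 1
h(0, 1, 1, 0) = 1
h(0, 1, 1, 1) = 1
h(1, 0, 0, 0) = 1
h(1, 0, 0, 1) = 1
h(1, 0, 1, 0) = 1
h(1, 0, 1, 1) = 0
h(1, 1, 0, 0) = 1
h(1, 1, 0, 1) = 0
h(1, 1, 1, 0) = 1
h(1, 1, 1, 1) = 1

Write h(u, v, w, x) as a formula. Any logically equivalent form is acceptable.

h is 0 on only 3 rows — (0,0,0,0), (1,0,1,1), (1,1,0,1). Writing each as a minterm (¬u·¬v·¬w·¬x, u·¬v·w·x, u·v·¬w·x) and OR-ing them characterizes exactly where h=0, so h is the negation of that disjunction.

h(u, v, w, x) = ¬(((((¬u ∧ ¬v) ∧ ¬w) ∧ ¬x) ∨ (((u ∧ ¬v) ∧ w) ∧ x)) ∨ (((u ∧ v) ∧ ¬w) ∧ x))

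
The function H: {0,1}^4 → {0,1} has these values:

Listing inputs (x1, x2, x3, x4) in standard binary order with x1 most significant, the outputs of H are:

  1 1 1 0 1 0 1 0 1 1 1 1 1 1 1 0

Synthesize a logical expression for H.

The 0-rows are (0,0,1,1), (0,1,0,1), (0,1,1,1), (1,1,1,1). Take each as a conjunction (¬x1·¬x2·x3·x4, ¬x1·x2·¬x3·x4, ¬x1·x2·x3·x4, x1·x2·x3·x4), form their disjunction, and complement — that gives a formula that is 1 everywhere H is.

H(x1, x2, x3, x4) = ¬((((((¬x1 ∧ ¬x2) ∧ x3) ∧ x4) ∨ (((¬x1 ∧ x2) ∧ ¬x3) ∧ x4)) ∨ (((¬x1 ∧ x2) ∧ x3) ∧ x4)) ∨ (((x1 ∧ x2) ∧ x3) ∧ x4))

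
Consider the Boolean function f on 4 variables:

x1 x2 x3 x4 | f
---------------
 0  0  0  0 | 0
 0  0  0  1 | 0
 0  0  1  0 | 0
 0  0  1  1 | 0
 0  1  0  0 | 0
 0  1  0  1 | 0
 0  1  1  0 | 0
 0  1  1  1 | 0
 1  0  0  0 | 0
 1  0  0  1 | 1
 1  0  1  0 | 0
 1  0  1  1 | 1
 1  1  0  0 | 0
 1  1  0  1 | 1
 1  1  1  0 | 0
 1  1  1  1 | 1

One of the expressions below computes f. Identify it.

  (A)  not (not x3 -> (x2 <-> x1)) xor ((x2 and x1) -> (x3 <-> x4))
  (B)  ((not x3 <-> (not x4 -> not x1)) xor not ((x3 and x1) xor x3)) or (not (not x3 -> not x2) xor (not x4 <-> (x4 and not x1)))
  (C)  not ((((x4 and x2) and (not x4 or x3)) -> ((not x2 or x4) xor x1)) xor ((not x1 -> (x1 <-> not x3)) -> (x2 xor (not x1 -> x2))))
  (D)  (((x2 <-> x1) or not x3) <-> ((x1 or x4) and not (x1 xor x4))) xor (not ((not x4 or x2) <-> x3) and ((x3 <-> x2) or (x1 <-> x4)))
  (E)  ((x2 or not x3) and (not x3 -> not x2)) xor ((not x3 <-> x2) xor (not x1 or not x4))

E

(A) fails at (0,0,0,0): the formula yields 1, f is 0.
(B) fails at (0,1,0,0): the formula yields 1, f is 0.
(C) fails at (0,0,0,0): the formula yields 1, f is 0.
(D) fails at (0,0,0,0): the formula yields 1, f is 0.
Only (E) survives; checking it on all 16 rows confirms it matches f.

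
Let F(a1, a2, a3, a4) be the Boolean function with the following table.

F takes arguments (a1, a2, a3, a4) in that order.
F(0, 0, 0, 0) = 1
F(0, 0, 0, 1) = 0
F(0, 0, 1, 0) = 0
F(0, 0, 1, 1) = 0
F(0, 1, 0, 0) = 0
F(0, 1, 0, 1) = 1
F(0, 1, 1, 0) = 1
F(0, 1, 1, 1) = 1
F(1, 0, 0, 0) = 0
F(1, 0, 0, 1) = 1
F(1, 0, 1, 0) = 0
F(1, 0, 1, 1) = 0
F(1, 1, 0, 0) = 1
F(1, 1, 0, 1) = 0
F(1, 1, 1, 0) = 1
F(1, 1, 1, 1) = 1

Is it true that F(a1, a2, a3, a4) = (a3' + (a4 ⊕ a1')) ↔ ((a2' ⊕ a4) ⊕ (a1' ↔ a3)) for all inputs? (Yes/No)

Yes

Evaluate (a3' + (a4 ⊕ a1')) ↔ ((a2' ⊕ a4) ⊕ (a1' ↔ a3)) on each row and compare to F:
  a1=0, a2=0, a3=0, a4=0: formula gives 1, F = 1 ✓
  a1=0, a2=0, a3=0, a4=1: formula gives 0, F = 0 ✓
  a1=0, a2=0, a3=1, a4=0: formula gives 0, F = 0 ✓
  a1=0, a2=0, a3=1, a4=1: formula gives 0, F = 0 ✓
  …and likewise for the remaining 12 rows.
No disagreement on any input; they are logically equivalent.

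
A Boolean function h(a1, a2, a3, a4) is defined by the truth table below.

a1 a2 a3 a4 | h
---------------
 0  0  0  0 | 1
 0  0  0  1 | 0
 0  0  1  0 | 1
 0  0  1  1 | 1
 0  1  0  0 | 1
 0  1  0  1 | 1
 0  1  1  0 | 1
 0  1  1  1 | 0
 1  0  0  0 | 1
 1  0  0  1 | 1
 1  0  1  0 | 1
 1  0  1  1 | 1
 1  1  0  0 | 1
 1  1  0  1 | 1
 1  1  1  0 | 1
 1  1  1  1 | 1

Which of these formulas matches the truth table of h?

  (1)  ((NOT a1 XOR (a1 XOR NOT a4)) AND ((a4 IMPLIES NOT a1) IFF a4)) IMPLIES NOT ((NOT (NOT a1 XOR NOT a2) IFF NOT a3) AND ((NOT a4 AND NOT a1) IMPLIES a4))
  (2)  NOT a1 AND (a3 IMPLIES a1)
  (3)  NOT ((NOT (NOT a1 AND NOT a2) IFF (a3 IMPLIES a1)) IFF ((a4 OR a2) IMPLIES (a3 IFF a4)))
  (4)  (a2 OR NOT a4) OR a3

(2) disagrees with h on (0,0,0,1) (formula → 1, table → 0); rule it out.
(3) disagrees with h on (0,0,1,0) (formula → 0, table → 1); rule it out.
(4) disagrees with h on (0,1,1,1) (formula → 1, table → 0); rule it out.
Only (1) survives; checking it on all 16 rows confirms it matches h.

1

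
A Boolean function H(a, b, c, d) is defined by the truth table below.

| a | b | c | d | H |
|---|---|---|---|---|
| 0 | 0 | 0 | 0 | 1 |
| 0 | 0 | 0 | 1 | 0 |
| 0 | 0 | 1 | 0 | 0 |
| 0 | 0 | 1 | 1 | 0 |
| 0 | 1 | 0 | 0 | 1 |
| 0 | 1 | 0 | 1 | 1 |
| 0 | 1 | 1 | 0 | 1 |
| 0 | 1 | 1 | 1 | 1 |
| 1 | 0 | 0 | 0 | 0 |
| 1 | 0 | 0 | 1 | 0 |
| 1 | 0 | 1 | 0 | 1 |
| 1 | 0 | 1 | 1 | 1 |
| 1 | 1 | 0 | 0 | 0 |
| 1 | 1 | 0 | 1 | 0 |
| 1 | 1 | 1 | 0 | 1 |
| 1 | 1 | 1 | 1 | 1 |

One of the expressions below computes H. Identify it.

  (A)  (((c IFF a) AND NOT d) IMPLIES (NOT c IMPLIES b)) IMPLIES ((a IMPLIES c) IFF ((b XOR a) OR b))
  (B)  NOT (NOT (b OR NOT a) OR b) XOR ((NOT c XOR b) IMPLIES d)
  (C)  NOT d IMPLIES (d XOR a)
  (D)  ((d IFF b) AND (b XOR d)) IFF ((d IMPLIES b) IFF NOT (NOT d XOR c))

(B): at (0,1,1,0) it gives 0, but H = 1 — eliminated.
(C): at (0,0,0,0) it gives 0, but H = 1 — eliminated.
(D): at (0,0,0,1) it gives 1, but H = 0 — eliminated.
Only (A) survives; checking it on all 16 rows confirms it matches H.

A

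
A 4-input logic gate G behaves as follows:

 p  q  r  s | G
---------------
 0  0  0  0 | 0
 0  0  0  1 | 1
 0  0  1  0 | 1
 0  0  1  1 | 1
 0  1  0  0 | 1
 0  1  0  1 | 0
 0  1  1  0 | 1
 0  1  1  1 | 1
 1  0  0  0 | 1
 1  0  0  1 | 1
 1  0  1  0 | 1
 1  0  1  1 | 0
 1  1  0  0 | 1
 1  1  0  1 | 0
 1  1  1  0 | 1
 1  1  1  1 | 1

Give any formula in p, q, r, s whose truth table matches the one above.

G(p, q, r, s) = NOT ((((((NOT p AND NOT q) AND NOT r) AND NOT s) OR (((NOT p AND q) AND NOT r) AND s)) OR (((p AND NOT q) AND r) AND s)) OR (((p AND q) AND NOT r) AND s))

There are just 4 zero rows: (0,0,0,0), (0,1,0,1), (1,0,1,1), (1,1,0,1). Their minterms are ¬p·¬q·¬r·¬s, ¬p·q·¬r·s, p·¬q·r·s, p·q·¬r·s; the OR of those covers precisely the 0-outputs, and negating it yields G.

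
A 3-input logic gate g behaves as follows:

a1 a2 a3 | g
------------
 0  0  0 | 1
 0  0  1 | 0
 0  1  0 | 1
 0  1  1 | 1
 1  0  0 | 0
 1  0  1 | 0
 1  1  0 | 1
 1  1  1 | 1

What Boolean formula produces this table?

g(a1, a2, a3) = ((((a1' · a2') · a3) + ((a1 · a2') · a3')) + ((a1 · a2') · a3))'

The 0-rows are (0,0,1), (1,0,0), (1,0,1). Take each as a conjunction (¬a1·¬a2·a3, a1·¬a2·¬a3, a1·¬a2·a3), form their disjunction, and complement — that gives a formula that is 1 everywhere g is.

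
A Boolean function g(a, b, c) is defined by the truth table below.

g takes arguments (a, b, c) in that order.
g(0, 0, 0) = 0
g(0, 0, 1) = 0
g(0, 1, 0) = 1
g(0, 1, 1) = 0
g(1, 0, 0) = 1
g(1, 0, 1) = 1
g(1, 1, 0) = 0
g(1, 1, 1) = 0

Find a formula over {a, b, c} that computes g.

The 1-rows are (0,1,0), (1,0,0), (1,0,1). Each contributes one minterm — ¬a·b·¬c; a·¬b·¬c; a·¬b·c — and their disjunction is a sum-of-products form of g.

g(a, b, c) = (((a' · b) · c') + ((a · b') · c')) + ((a · b') · c)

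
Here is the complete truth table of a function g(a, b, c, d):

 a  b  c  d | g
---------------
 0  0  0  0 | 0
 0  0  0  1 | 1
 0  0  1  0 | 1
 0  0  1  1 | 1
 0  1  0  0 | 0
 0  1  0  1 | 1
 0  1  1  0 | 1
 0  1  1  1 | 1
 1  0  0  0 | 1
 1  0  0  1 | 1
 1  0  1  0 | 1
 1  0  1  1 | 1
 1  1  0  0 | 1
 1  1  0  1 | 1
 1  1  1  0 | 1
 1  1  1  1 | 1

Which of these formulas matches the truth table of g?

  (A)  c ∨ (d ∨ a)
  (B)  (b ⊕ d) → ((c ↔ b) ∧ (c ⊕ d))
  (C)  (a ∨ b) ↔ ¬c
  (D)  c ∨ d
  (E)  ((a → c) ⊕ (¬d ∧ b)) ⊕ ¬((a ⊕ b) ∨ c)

(B): at (0,0,0,0) it gives 1, but g = 0 — eliminated.
(C): at (0,0,0,1) it gives 0, but g = 1 — eliminated.
(D): at (1,0,0,0) it gives 0, but g = 1 — eliminated.
(E): at (0,0,0,1) it gives 0, but g = 1 — eliminated.
(A) is the remaining candidate, and it agrees with g on all 16 inputs.

A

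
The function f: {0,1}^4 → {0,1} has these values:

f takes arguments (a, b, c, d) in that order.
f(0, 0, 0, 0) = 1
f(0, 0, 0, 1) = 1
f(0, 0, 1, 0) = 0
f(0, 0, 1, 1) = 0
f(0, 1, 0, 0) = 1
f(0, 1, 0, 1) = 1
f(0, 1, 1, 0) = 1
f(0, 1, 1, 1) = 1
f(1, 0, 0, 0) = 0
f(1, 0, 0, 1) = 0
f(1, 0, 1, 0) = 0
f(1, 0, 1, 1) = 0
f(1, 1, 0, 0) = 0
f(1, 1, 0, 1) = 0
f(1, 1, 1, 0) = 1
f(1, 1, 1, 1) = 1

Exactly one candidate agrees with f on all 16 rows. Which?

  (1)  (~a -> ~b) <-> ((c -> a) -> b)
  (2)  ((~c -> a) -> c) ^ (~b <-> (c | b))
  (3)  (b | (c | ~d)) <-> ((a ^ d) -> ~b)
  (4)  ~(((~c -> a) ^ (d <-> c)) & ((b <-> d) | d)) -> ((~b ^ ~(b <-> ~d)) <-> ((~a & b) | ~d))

(1) fails at (0,0,0,0): the formula yields 0, f is 1.
(3) fails at (0,0,0,1): the formula yields 0, f is 1.
(4) fails at (0,0,0,1): the formula yields 0, f is 1.
Only (2) survives; checking it on all 16 rows confirms it matches f.

2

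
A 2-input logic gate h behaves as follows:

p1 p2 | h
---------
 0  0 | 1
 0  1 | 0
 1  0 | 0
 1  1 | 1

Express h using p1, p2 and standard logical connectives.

The 1-rows are (0,0), (1,1). Each contributes one minterm — ¬p1·¬p2; p1·p2 — and their disjunction is a sum-of-products form of h.

h(p1, p2) = (~p1 & ~p2) | (p1 & p2)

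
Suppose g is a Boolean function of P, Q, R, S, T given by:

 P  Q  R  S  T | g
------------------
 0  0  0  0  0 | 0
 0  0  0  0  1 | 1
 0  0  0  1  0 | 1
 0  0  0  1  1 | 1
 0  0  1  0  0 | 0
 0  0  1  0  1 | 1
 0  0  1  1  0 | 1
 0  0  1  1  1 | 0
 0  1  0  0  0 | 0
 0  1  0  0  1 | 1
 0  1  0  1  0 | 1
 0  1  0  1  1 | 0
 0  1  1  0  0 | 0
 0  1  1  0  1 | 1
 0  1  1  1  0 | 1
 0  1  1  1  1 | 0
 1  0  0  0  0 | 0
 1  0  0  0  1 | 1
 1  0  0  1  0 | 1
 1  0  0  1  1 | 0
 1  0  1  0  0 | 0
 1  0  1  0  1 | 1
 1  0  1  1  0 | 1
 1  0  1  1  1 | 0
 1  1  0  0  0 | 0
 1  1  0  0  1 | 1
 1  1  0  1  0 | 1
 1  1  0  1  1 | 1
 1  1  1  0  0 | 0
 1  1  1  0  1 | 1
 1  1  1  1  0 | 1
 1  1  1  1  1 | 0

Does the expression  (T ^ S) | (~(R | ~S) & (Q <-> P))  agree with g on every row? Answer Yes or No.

Yes

Evaluate (T ^ S) | (~(R | ~S) & (Q <-> P)) on each row and compare to g:
  P=0, Q=0, R=0, S=0, T=0: formula gives 0, g = 0 ✓
  P=0, Q=0, R=0, S=0, T=1: formula gives 1, g = 1 ✓
  P=0, Q=0, R=0, S=1, T=0: formula gives 1, g = 1 ✓
  P=0, Q=0, R=0, S=1, T=1: formula gives 1, g = 1 ✓
  …and likewise for the remaining 28 rows.
No disagreement on any input; they are logically equivalent.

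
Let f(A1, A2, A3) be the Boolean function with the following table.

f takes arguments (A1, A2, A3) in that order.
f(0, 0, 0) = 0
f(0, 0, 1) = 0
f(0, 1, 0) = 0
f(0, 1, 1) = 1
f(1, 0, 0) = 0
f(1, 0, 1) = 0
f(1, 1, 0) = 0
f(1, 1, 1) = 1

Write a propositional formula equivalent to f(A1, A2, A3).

f(A1, A2, A3) = ((¬A1 ∧ A2) ∧ A3) ∨ ((A1 ∧ A2) ∧ A3)

The 1-rows are (0,1,1), (1,1,1). Each contributes one minterm — ¬A1·A2·A3; A1·A2·A3 — and their disjunction is a sum-of-products form of f.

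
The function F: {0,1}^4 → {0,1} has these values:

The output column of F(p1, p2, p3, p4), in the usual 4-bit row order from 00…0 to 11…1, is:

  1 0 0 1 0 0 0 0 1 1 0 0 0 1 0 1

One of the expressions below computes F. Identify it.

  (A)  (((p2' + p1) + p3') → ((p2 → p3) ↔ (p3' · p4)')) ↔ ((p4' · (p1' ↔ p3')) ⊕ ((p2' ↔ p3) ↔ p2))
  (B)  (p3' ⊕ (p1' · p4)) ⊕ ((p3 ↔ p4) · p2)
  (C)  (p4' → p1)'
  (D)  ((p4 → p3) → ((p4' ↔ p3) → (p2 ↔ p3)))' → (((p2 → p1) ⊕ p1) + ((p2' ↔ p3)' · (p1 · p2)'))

B

(A): at (0,0,0,0) it gives 0, but F = 1 — eliminated.
(C): at (0,0,1,0) it gives 1, but F = 0 — eliminated.
(D): at (0,0,0,1) it gives 1, but F = 0 — eliminated.
(B) is the remaining candidate, and it agrees with F on all 16 inputs.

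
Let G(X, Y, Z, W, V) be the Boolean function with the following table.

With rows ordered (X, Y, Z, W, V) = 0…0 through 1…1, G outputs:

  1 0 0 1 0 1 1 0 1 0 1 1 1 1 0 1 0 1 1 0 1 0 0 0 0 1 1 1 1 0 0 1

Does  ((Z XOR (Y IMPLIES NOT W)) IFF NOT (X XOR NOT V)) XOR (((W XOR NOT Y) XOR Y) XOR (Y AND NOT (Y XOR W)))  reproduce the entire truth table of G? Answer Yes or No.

Evaluate ((Z XOR (Y IMPLIES NOT W)) IFF NOT (X XOR NOT V)) XOR (((W XOR NOT Y) XOR Y) XOR (Y AND NOT (Y XOR W))) on each row and compare to G:
  X=0, Y=0, Z=0, W=0, V=0: formula gives 1, G = 1 ✓
  X=0, Y=0, Z=0, W=0, V=1: formula gives 0, G = 0 ✓
  X=0, Y=0, Z=0, W=1, V=0: formula gives 0, G = 0 ✓
  X=0, Y=0, Z=0, W=1, V=1: formula gives 1, G = 1 ✓
  …
  X=0, Y=1, Z=0, W=1, V=0: formula gives 0, but G = 1 ✗
Row (0,1,0,1,0) is a counterexample, so the formula is not equivalent to G.

No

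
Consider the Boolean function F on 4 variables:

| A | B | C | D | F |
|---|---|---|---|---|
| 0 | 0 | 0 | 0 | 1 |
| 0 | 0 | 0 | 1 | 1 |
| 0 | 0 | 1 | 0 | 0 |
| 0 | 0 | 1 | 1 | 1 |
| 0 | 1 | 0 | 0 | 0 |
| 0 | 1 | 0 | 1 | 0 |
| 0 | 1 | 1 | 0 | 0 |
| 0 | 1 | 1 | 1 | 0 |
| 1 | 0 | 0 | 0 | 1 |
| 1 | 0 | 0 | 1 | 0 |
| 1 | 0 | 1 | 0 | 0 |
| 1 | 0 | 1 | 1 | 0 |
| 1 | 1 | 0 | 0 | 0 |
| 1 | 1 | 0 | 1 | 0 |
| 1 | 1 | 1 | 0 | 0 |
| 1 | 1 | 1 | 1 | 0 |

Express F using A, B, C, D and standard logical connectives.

F=1 on 4 inputs: (0,0,0,0), (0,0,0,1), (0,0,1,1), (1,0,0,0). Reading each as a conjunction of literals (¬A·¬B·¬C·¬D, ¬A·¬B·¬C·D, ¬A·¬B·C·D, A·¬B·¬C·¬D) and taking the OR gives the canonical DNF.

F(A, B, C, D) = (((((not A and not B) and not C) and not D) or (((not A and not B) and not C) and D)) or (((not A and not B) and C) and D)) or (((A and not B) and not C) and not D)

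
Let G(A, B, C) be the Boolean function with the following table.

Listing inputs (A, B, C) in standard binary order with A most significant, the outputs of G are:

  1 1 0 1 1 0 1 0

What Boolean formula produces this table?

G(A, B, C) = NOT ((((NOT A AND B) AND NOT C) OR ((A AND NOT B) AND C)) OR ((A AND B) AND C))

G is 0 on only 3 rows — (0,1,0), (1,0,1), (1,1,1). Writing each as a minterm (¬A·B·¬C, A·¬B·C, A·B·C) and OR-ing them characterizes exactly where G=0, so G is the negation of that disjunction.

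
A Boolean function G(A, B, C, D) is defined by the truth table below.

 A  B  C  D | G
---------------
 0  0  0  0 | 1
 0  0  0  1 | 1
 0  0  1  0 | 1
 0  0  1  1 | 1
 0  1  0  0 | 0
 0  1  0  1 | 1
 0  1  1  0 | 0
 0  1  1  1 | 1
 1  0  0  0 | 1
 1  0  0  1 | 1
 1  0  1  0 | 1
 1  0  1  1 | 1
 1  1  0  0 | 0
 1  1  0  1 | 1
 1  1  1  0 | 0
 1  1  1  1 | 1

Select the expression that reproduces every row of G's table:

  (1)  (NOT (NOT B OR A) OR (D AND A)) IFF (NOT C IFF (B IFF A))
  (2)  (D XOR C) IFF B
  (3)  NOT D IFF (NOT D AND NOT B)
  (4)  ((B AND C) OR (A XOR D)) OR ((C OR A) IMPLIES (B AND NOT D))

3

(1) fails at (0,0,0,0): the formula yields 0, G is 1.
(2) fails at (0,0,0,1): the formula yields 0, G is 1.
(4) fails at (0,0,1,0): the formula yields 0, G is 1.
That leaves (3). Evaluating it on every row reproduces the table of G exactly.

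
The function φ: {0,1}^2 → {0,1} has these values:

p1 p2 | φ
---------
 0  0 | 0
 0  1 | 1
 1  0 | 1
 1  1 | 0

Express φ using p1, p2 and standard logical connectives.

Collect the rows where φ=1 — (0,1), (1,0) — and write one minterm per row: ¬p1·p2, p1·¬p2. Their union (logical OR) reproduces the table exactly.

φ(p1, p2) = (not p1 and p2) or (p1 and not p2)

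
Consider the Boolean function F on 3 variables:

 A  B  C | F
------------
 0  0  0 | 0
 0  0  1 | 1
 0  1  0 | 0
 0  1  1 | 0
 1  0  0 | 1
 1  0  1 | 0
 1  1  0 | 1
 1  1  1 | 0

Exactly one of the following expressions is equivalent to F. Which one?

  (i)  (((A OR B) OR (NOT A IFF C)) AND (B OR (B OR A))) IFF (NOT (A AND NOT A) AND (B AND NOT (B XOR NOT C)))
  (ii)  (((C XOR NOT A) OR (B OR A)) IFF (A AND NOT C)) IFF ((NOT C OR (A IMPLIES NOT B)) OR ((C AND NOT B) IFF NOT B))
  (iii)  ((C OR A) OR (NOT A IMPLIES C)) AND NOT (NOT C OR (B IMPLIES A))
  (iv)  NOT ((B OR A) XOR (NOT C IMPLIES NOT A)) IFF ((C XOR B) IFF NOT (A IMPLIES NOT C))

ii

(i): at (0,0,0) it gives 1, but F = 0 — eliminated.
(iii): at (0,0,1) it gives 0, but F = 1 — eliminated.
(iv): at (0,1,1) it gives 1, but F = 0 — eliminated.
Only (ii) survives; checking it on all 8 rows confirms it matches F.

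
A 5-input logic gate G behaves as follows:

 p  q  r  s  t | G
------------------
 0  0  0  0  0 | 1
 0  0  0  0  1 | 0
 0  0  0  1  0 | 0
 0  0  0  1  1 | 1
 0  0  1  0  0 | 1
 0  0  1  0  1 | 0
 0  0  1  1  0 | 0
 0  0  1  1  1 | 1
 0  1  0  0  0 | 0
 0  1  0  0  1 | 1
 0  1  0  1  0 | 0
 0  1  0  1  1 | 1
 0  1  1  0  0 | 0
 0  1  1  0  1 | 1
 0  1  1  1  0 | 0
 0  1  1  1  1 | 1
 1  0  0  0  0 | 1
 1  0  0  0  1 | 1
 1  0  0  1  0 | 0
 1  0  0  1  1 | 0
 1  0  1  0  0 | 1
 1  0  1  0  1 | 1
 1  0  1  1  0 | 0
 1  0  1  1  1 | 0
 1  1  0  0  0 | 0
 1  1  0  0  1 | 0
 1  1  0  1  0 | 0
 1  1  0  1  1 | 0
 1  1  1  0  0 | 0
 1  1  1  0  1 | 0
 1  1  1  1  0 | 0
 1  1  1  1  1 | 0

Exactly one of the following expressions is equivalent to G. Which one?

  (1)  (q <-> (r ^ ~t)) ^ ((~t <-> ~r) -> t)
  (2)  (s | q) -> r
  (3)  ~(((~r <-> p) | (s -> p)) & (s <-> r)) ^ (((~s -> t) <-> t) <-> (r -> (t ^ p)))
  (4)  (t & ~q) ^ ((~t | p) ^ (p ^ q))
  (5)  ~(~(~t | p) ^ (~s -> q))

(1) disagrees with G on (0,0,0,0,0) (formula → 0, table → 1); rule it out.
(2) disagrees with G on (0,0,0,0,1) (formula → 1, table → 0); rule it out.
(3) disagrees with G on (0,0,0,0,1) (formula → 1, table → 0); rule it out.
(4) disagrees with G on (0,0,0,0,1) (formula → 1, table → 0); rule it out.
Only (5) survives; checking it on all 32 rows confirms it matches G.

5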